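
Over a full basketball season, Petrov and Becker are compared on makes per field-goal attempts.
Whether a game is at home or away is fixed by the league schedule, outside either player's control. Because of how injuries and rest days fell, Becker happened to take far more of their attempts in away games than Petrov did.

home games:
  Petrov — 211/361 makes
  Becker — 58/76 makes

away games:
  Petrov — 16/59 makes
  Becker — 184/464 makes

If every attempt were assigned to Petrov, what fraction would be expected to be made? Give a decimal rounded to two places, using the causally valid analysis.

The game venue-specific comparison favours Becker throughout, but the pooled figures favour Petrov. The question is whether to condition on game venue.
Game venue satisfies the back-door criterion: it is not a descendant of the player, and it blocks the spurious path from player to outcome. Adjusting for it (i.e., using the within-game venue rates) gives the causal effect.
Standardising Petrov to the population game venue mix: 0.455·211/361 + 0.545·16/59 = 0.414.

0.41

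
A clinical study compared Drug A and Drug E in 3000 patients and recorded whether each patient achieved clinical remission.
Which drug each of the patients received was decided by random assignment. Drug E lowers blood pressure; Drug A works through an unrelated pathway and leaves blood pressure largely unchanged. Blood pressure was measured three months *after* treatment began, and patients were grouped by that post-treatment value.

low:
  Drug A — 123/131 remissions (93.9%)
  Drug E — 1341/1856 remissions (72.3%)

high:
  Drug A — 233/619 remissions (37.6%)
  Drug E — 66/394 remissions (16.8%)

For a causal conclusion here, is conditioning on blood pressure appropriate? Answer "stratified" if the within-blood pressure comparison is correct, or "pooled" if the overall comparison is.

pooled

Stratifying would compare drugs among patients the drugs themselves sorted into blood pressure groups — a form of selection on an intermediate. The unconditioned pooled rates give the total causal effect.
Pooled: Drug A 47.5% vs Drug E 62.5%; Drug E is higher overall.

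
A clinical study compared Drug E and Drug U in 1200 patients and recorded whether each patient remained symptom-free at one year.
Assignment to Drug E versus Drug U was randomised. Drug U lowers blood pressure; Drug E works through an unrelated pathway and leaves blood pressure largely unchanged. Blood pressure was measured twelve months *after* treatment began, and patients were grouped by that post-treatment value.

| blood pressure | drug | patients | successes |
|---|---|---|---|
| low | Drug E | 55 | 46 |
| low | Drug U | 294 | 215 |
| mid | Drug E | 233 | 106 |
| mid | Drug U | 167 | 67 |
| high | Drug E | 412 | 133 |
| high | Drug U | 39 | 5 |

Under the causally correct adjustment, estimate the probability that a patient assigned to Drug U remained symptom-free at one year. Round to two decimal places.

0.57

The stratified and pooled comparisons disagree (Drug E wins within each blood pressure; Drug U wins overall), so the answer turns on the causal role of blood pressure.
Stratifying would compare drugs among patients the drugs themselves sorted into blood pressure groups — a form of selection on an intermediate. The unconditioned pooled rates give the total causal effect.
So P(outcome | do(Drug U)) is just the pooled rate for Drug U: 287/500 = 0.574.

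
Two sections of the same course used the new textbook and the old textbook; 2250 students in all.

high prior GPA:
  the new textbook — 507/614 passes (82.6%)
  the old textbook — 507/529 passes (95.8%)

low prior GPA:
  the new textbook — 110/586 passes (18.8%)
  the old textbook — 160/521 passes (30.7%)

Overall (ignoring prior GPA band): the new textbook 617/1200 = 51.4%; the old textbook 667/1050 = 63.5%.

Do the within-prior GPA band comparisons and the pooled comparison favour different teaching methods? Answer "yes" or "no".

no

Within each prior GPA band level (high prior GPA 82.6% vs 95.8%; low prior GPA 18.8% vs 30.7%), the old textbook has the higher rate every time. Pooled: 51.4% vs 63.5% — the old textbook has the higher rate overall. They agree.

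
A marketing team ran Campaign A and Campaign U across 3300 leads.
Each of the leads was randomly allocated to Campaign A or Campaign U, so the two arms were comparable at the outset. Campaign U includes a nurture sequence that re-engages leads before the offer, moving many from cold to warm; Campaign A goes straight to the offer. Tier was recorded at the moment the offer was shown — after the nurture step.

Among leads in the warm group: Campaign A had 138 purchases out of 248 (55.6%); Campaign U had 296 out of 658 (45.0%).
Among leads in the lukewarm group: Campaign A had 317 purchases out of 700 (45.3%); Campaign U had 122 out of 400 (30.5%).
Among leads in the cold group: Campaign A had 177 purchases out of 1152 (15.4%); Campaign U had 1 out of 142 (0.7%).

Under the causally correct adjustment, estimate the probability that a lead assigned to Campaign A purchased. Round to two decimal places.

Engagement tier lies on the pathway campaign → engagement tier → outcome, so adjusting for it blocks the indirect effect. For the total causal effect of campaign, use the unadjusted pooled rates.
So P(outcome | do(Campaign A)) is just the pooled rate for Campaign A: 632/2100 = 0.301.

0.30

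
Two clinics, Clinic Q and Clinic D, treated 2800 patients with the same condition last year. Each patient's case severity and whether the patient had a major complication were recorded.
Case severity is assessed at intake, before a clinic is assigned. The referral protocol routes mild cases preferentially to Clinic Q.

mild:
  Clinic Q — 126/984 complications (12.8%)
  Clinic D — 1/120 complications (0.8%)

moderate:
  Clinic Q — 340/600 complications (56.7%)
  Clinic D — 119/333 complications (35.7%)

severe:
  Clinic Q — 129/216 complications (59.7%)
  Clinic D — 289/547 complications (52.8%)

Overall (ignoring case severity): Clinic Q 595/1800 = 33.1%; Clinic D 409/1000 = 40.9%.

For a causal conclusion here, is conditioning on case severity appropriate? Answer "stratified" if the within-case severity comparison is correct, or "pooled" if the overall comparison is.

Nothing the clinic does changes case severity; the imbalance is an allocation artefact. With case severity also predicting the outcome, the pooled figure is confounded, and the within-stratum comparison is the causal one.
Within each level — mild: 12.8% vs 0.8%; moderate: 56.7% vs 35.7%; severe: 59.7% vs 52.8% — Clinic D is lower every time.

stratified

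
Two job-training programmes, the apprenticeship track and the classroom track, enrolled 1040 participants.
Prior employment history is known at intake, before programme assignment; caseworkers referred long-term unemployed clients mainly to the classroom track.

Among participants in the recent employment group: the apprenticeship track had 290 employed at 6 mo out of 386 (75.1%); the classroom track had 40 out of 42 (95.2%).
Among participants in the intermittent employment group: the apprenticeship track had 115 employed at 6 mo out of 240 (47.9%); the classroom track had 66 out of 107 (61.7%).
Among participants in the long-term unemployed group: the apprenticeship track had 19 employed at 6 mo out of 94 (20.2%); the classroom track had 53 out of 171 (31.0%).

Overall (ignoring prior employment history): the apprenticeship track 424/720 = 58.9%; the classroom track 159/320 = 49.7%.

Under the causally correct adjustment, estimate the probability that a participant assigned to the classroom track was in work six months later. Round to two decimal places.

The prior employment history-specific comparison favours the classroom track throughout, but the pooled figures favour the apprenticeship track. The question is whether to condition on prior employment history.
Since prior employment history is a pre-existing factor (not a product of the programme) and it affects the outcome on its own, it is a confounder. The stratified rates, not the pooled rate, identify the causal effect.
Standardising the classroom track to the population prior employment history mix: 0.412·40/42 + 0.334·66/107 + 0.255·53/171 = 0.677.

0.68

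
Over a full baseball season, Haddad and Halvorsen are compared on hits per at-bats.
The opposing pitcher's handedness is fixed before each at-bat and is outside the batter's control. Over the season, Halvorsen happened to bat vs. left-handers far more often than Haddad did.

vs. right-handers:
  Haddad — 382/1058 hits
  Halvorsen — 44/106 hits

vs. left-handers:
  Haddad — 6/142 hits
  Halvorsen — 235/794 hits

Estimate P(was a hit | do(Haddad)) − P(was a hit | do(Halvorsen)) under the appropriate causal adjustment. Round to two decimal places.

-0.14

The pitcher handedness-specific comparison favours Halvorsen throughout, but the pooled figures favour Haddad. The question is whether to condition on pitcher handedness.
Pitcher handedness differs across players for reasons unrelated to any effect of the player itself, and it separately predicts the outcome — a classic confounder. We must compare within pitcher handedness levels.
Adjusting over the population distribution of pitcher handedness: 0.554·(0.361−0.415) + 0.446·(0.042−0.296) = -0.143.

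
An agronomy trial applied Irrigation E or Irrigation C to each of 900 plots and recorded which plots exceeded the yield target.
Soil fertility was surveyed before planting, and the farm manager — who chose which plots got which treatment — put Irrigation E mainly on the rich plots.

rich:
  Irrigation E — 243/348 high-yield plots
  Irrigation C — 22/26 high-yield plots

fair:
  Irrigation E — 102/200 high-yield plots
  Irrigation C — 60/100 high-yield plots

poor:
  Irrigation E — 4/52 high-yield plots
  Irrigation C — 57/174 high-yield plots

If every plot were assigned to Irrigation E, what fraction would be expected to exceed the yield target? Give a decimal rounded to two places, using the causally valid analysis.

0.48

Nothing the irrigation does changes soil fertility; the imbalance is an allocation artefact. With soil fertility also predicting the outcome, the pooled figure is confounded, and the within-stratum comparison is the causal one.
Standardising Irrigation E to the population soil fertility mix: 0.416·243/348 + 0.333·102/200 + 0.251·4/52 = 0.479.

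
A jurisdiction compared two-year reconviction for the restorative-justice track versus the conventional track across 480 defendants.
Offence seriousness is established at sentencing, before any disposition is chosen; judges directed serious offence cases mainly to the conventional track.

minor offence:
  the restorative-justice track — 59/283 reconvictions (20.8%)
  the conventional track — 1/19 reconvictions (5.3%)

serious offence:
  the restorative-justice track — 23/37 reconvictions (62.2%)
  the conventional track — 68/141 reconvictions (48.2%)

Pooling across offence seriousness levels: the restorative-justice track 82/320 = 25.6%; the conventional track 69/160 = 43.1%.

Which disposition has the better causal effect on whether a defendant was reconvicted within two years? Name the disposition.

the conventional track

the conventional track is lower inside every offence seriousness stratum but the restorative-justice track is lower in aggregate. Whether to stratify depends on how offence seriousness relates to the disposition.
Nothing the disposition does changes offence seriousness; the imbalance is an allocation artefact. With offence seriousness also predicting the outcome, the pooled figure is confounded, and the within-stratum comparison is the causal one.
Within each level — minor offence: 20.8% vs 5.3%; serious offence: 62.2% vs 48.2% — the conventional track is lower every time.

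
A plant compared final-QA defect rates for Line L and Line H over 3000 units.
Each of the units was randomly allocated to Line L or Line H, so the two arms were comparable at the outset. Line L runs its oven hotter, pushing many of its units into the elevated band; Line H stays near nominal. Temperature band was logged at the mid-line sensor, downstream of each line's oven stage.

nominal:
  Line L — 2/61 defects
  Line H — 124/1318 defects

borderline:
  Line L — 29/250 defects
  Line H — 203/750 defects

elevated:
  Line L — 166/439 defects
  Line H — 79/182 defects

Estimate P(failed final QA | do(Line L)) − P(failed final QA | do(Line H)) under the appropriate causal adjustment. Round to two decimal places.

Because the line influences in-process temperature band, in-process temperature band is a post-treatment mediator, not a confounder. Stratifying on it would bias the estimate; the causal effect is the crude pooled difference.
The causal difference is the pooled difference: 0.263 − 0.180 = +0.082.

+0.08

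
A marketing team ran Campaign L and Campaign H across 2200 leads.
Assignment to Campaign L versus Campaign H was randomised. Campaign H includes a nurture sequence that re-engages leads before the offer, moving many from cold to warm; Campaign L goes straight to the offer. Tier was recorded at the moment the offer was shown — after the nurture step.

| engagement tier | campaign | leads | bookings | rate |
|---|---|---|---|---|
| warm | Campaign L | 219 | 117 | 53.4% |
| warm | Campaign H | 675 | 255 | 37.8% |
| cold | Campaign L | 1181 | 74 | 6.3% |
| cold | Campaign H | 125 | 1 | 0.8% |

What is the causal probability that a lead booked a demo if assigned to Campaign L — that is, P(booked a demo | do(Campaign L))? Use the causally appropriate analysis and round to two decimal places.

0.14

The distribution of engagement tier is itself part of what the campaign does — it is an intermediate outcome. Holding it fixed would remove that part of the effect; the total effect is the pooled difference.
So P(outcome | do(Campaign L)) is just the pooled rate for Campaign L: 191/1400 = 0.136.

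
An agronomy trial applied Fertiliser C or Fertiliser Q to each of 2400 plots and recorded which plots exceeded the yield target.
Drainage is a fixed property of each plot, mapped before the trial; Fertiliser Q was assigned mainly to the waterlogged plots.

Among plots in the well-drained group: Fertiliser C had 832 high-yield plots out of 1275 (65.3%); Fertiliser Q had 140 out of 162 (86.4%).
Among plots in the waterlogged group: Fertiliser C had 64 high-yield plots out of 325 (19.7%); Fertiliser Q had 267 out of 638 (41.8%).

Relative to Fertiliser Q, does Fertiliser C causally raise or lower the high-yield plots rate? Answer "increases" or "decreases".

Within every field drainage level Fertiliser Q has the higher rate, yet pooled Fertiliser C does — Simpson's reversal.
Field drainage satisfies the back-door criterion: it is not a descendant of the fertiliser, and it blocks the spurious path from fertiliser to outcome. Adjusting for it (i.e., using the within-field drainage rates) gives the causal effect.
Within each level — well-drained: 65.3% vs 86.4%; waterlogged: 19.7% vs 41.8% — Fertiliser Q is higher every time.

decreases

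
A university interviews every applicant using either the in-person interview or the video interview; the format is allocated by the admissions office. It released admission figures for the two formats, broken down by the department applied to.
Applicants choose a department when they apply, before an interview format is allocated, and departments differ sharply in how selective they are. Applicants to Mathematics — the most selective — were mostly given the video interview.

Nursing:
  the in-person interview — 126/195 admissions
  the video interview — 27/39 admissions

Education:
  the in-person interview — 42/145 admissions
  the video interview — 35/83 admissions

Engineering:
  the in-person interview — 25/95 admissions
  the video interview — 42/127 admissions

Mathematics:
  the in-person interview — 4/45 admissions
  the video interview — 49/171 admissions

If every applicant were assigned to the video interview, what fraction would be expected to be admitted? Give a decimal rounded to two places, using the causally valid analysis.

0.44

Department satisfies the back-door criterion: it is not a descendant of the interview format, and it blocks the spurious path from interview format to outcome. Adjusting for it (i.e., using the within-department rates) gives the causal effect.
Standardising the video interview to the population department mix: 0.260·27/39 + 0.253·35/83 + 0.247·42/127 + 0.240·49/171 = 0.437.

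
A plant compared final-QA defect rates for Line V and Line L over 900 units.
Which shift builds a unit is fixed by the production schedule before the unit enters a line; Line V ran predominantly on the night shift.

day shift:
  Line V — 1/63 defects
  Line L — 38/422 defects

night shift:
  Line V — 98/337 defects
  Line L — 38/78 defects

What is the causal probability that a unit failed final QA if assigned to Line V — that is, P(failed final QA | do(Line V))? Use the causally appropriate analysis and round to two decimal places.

0.14

Shift differs across lines for reasons unrelated to any effect of the line itself, and it separately predicts the outcome — a classic confounder. We must compare within shift levels.
Standardising Line V to the population shift mix: 0.539·1/63 + 0.461·98/337 = 0.143.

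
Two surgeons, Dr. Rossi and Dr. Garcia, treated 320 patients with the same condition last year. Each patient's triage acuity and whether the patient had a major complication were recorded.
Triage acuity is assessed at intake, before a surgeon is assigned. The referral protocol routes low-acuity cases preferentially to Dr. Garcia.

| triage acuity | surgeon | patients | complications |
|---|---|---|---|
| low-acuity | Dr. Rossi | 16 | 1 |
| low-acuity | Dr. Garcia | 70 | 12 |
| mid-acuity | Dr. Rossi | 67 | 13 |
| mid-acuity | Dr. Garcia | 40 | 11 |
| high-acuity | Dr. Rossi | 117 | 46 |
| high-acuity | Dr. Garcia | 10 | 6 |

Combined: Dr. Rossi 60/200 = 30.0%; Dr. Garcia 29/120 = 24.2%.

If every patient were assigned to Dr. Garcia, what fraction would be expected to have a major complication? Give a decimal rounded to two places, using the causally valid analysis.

0.38

Here triage acuity is a common cause — it drives both which surgeon a case falls under and the outcome. The crude comparison mixes populations; the stratum-specific rates are the causally relevant ones.
Standardising Dr. Garcia to the population triage acuity mix: 0.269·12/70 + 0.334·11/40 + 0.397·6/10 = 0.376.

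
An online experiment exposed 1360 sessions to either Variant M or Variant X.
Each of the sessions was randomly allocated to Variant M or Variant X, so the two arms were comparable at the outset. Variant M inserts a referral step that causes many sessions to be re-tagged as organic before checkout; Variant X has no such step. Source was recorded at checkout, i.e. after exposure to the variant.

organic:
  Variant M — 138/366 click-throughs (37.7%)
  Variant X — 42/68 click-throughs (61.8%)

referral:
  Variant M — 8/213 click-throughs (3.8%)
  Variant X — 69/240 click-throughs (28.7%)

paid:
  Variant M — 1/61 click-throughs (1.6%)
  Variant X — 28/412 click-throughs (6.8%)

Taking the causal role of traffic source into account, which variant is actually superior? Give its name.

Variant M

Because the variant influences traffic source, traffic source is a post-treatment mediator, not a confounder. Stratifying on it would bias the estimate; the causal effect is the crude pooled difference.
Pooled: Variant M 23.0% vs Variant X 19.3%; Variant M is higher overall.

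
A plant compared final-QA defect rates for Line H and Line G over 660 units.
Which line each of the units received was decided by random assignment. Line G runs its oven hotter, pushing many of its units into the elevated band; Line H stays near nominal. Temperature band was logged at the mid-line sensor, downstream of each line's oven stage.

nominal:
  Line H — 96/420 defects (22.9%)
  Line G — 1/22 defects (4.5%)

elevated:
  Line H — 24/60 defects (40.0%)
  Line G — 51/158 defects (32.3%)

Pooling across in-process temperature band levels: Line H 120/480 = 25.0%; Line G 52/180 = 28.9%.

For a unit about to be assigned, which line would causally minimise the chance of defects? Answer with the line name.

Within every in-process temperature band level Line G has the lower rate, yet pooled Line H does — Simpson's reversal.
In-process temperature band here is a post-treatment variable shaped by the line; conditioning on it would introduce bias rather than remove it. The overall comparison is the causal one.
Pooled: Line H 25.0% vs Line G 28.9%; Line H is lower overall.

Line H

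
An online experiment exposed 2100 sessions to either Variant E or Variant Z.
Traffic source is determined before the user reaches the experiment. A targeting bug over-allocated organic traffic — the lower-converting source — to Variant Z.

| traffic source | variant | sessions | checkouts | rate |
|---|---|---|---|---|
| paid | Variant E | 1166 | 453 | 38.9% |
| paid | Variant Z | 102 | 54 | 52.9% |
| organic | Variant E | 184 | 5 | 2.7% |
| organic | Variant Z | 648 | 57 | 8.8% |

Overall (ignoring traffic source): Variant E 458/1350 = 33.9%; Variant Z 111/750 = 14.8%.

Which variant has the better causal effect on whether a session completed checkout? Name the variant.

Variant Z

Traffic source differs across variants for reasons unrelated to any effect of the variant itself, and it separately predicts the outcome — a classic confounder. We must compare within traffic source levels.
Within each level — paid: 38.9% vs 52.9%; organic: 2.7% vs 8.8% — Variant Z is higher every time.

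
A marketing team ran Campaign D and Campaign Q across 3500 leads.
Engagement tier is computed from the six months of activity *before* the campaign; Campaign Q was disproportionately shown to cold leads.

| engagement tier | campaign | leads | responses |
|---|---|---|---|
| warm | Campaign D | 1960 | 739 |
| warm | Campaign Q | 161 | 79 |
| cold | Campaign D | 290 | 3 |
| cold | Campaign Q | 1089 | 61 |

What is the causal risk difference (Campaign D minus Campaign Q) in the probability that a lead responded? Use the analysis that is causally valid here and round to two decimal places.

-0.09

Engagement tier satisfies the back-door criterion: it is not a descendant of the campaign, and it blocks the spurious path from campaign to outcome. Adjusting for it (i.e., using the within-engagement tier rates) gives the causal effect.
Adjusting over the population distribution of engagement tier: 0.606·(0.377−0.491) + 0.394·(0.010−0.056) = -0.087.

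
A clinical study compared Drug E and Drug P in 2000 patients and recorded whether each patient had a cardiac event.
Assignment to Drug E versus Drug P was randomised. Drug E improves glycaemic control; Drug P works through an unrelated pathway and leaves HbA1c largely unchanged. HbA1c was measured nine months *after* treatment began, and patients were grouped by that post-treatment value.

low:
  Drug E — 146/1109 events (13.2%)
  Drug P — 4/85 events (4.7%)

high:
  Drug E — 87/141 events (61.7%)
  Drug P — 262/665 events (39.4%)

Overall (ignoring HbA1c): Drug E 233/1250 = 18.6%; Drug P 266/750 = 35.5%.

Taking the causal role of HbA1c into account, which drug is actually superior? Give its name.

Drug E

HbA1c is recorded after the drug and is itself shifted by it — it sits on the causal path from drug to outcome. Conditioning on a mediator would strip out part of the effect we want; the pooled comparison gives the total causal effect.
Pooled: Drug E 18.6% vs Drug P 35.5%; Drug E is lower overall.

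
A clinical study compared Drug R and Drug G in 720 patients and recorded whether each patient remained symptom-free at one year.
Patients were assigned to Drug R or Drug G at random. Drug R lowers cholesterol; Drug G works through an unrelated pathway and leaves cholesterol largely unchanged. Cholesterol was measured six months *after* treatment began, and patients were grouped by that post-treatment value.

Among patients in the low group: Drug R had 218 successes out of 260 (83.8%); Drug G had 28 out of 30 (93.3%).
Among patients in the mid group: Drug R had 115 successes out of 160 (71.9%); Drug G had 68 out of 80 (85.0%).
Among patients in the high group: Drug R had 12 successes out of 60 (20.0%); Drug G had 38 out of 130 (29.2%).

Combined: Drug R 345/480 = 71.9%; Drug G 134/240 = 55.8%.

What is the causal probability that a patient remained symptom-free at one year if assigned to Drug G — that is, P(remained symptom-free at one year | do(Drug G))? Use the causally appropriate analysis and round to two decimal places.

The stratified and pooled comparisons disagree (Drug G wins within each cholesterol; Drug R wins overall), so the answer turns on the causal role of cholesterol.
Stratifying would compare drugs among patients the drugs themselves sorted into cholesterol groups — a form of selection on an intermediate. The unconditioned pooled rates give the total causal effect.
So P(outcome | do(Drug G)) is just the pooled rate for Drug G: 134/240 = 0.558.

0.56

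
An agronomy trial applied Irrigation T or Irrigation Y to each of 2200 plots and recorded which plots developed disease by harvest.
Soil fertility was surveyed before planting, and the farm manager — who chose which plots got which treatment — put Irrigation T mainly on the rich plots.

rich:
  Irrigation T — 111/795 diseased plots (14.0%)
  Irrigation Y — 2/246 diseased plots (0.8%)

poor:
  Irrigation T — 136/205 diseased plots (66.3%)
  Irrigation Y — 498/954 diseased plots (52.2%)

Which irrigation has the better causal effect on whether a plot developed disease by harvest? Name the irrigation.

Irrigation Y

Soil fertility satisfies the back-door criterion: it is not a descendant of the irrigation, and it blocks the spurious path from irrigation to outcome. Adjusting for it (i.e., using the within-soil fertility rates) gives the causal effect.
Within each level — rich: 14.0% vs 0.8%; poor: 66.3% vs 52.2% — Irrigation Y is lower every time.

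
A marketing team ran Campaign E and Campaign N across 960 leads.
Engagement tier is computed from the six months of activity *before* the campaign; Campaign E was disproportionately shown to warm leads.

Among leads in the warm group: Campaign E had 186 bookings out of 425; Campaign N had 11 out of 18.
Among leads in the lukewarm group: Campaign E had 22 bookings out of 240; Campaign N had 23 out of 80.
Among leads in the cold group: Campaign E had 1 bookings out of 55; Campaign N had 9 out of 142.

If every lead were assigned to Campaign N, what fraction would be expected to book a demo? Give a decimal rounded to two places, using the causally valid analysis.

0.39

Engagement tier is set before the campaign has any effect — it is not caused by the campaign — and it independently drives the outcome. That makes it a confounder, so the causal comparison is within engagement tier levels.
Standardising Campaign N to the population engagement tier mix: 0.461·11/18 + 0.333·23/80 + 0.205·9/142 = 0.391.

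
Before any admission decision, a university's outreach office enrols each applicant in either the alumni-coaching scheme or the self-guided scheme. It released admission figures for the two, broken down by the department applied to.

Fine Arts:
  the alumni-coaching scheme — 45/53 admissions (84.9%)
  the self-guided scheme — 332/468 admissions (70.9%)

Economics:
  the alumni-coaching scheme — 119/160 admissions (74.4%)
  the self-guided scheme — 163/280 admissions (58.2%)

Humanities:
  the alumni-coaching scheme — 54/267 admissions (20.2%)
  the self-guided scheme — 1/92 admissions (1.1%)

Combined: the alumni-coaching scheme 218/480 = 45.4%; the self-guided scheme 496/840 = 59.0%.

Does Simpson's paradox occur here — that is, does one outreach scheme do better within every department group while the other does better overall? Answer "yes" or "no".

yes

Within each department level (Fine Arts 84.9% vs 70.9%; Economics 74.4% vs 58.2%; Humanities 20.2% vs 1.1%), the alumni-coaching scheme has the higher rate every time. Pooled: 45.4% vs 59.0% — the self-guided scheme has the higher rate overall. The two comparisons disagree.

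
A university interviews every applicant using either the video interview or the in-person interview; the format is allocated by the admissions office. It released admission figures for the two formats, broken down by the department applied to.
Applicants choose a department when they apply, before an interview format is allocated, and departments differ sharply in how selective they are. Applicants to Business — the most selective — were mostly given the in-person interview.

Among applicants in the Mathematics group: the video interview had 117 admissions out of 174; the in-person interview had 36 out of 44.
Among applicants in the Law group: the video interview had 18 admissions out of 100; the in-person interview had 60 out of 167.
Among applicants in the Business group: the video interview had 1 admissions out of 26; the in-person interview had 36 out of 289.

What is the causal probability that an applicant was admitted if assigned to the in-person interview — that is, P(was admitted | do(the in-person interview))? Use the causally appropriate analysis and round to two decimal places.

0.39

The department-specific comparison favours the in-person interview throughout, but the pooled figures favour the video interview. The question is whether to condition on department.
Department is set before the interview format has any effect — it is not caused by the interview format — and it independently drives the outcome. That makes it a confounder, so the causal comparison is within department levels.
Standardising the in-person interview to the population department mix: 0.273·36/44 + 0.334·60/167 + 0.394·36/289 = 0.392.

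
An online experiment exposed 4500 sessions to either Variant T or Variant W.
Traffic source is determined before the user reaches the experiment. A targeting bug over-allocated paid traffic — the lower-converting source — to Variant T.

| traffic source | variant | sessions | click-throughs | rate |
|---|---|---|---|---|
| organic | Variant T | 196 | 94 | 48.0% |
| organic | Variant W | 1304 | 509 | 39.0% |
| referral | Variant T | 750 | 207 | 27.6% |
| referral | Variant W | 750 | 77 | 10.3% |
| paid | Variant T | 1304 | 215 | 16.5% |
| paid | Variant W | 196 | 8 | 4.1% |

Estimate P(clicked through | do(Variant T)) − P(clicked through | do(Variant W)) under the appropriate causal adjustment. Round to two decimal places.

Traffic source differs across variants for reasons unrelated to any effect of the variant itself, and it separately predicts the outcome — a classic confounder. We must compare within traffic source levels.
Adjusting over the population distribution of traffic source: 0.333·(0.480−0.390) + 0.333·(0.276−0.103) + 0.333·(0.165−0.041) = +0.129.

+0.13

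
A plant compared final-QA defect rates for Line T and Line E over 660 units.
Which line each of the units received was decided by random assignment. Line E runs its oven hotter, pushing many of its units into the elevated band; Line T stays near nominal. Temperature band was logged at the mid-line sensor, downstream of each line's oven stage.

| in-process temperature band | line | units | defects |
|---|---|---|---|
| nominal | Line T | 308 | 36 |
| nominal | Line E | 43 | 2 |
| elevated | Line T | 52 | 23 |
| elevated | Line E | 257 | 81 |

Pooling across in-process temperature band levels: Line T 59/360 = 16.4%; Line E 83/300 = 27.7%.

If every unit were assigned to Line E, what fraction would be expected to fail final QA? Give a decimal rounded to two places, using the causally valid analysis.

0.28

In-process temperature band lies on the pathway line → in-process temperature band → outcome, so adjusting for it blocks the indirect effect. For the total causal effect of line, use the unadjusted pooled rates.
So P(outcome | do(Line E)) is just the pooled rate for Line E: 83/300 = 0.277.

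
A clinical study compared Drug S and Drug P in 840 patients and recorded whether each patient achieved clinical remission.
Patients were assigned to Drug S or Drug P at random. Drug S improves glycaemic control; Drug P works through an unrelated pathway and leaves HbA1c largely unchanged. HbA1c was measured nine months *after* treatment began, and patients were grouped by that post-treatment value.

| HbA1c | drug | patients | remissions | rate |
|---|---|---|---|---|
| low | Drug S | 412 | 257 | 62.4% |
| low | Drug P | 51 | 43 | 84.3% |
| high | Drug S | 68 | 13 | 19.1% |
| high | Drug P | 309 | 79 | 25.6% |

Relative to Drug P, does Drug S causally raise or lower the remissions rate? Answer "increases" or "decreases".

The stratified and pooled comparisons disagree (Drug P wins within each HbA1c; Drug S wins overall), so the answer turns on the causal role of HbA1c.
HbA1c is recorded after the drug and is itself shifted by it — it sits on the causal path from drug to outcome. Conditioning on a mediator would strip out part of the effect we want; the pooled comparison gives the total causal effect.
Pooled: Drug S 56.2% vs Drug P 33.9%; Drug S is higher overall.

increases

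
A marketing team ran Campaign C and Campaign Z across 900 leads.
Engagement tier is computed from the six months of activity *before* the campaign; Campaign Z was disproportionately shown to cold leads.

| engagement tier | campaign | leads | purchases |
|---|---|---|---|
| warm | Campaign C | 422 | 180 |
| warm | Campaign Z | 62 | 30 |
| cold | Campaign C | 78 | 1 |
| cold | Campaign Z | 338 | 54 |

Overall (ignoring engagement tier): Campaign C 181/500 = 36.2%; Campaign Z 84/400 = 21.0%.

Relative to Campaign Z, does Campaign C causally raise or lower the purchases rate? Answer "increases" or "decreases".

Engagement tier differs across campaigns for reasons unrelated to any effect of the campaign itself, and it separately predicts the outcome — a classic confounder. We must compare within engagement tier levels.
Within each level — warm: 42.7% vs 48.4%; cold: 1.3% vs 16.0% — Campaign Z is higher every time.

decreases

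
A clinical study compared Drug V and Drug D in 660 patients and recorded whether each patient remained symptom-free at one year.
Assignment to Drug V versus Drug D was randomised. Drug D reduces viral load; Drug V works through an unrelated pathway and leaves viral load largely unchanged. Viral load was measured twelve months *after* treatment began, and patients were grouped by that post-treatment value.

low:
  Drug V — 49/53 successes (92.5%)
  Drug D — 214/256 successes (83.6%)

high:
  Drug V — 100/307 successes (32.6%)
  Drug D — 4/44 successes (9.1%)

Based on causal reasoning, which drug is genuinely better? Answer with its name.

The stratified and pooled comparisons disagree (Drug V wins within each viral load; Drug D wins overall), so the answer turns on the causal role of viral load.
Stratifying would compare drugs among patients the drugs themselves sorted into viral load groups — a form of selection on an intermediate. The unconditioned pooled rates give the total causal effect.
Pooled: Drug V 41.4% vs Drug D 72.7%; Drug D is higher overall.

Drug D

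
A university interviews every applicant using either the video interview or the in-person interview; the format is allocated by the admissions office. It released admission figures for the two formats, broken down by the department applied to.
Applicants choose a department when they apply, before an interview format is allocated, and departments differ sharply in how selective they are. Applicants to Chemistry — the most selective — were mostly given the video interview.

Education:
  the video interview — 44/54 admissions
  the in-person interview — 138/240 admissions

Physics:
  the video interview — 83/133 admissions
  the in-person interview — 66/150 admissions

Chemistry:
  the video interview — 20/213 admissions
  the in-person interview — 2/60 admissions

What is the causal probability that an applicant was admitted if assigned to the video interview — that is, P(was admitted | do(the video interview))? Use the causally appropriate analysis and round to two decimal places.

Department differs across interview formats for reasons unrelated to any effect of the interview format itself, and it separately predicts the outcome — a classic confounder. We must compare within department levels.
Standardising the video interview to the population department mix: 0.346·44/54 + 0.333·83/133 + 0.321·20/213 = 0.520.

0.52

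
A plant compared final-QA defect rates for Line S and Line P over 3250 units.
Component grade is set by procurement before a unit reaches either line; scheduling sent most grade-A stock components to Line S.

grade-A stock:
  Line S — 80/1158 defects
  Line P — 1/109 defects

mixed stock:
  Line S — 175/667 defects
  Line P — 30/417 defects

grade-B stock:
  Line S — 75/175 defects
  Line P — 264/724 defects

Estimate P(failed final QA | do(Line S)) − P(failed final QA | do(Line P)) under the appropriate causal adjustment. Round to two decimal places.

+0.10

Line P is lower inside every component grade stratum but Line S is lower in aggregate. Whether to stratify depends on how component grade relates to the line.
Component grade is set before the line has any effect — it is not caused by the line — and it independently drives the outcome. That makes it a confounder, so the causal comparison is within component grade levels.
Adjusting over the population distribution of component grade: 0.390·(0.069−0.009) + 0.334·(0.262−0.072) + 0.277·(0.429−0.365) = +0.105.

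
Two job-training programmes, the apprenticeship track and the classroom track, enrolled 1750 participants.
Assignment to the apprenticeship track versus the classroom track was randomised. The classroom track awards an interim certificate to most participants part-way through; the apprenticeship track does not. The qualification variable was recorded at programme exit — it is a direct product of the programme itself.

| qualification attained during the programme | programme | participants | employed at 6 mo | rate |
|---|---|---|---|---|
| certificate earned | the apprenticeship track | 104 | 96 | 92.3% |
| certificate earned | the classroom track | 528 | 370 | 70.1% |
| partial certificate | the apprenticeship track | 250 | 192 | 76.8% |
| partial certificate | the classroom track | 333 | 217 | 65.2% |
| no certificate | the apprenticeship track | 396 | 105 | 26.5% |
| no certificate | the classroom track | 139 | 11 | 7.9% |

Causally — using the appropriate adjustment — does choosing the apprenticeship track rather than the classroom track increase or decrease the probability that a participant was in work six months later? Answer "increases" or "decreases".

Qualification attained during the programme is downstream of the programme. One should not condition on a consequence of treatment, so the overall rates are the right comparison.
Pooled: the apprenticeship track 52.4% vs the classroom track 59.8%; the classroom track is higher overall.

decreases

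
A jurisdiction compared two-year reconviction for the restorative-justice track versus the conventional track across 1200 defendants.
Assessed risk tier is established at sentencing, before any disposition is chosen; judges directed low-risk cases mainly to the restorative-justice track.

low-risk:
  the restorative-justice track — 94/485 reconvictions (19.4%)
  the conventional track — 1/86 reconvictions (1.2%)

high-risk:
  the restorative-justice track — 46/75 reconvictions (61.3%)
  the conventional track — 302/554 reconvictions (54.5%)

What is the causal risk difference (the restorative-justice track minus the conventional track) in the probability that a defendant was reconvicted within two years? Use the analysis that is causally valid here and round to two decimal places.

+0.12

The imbalance in assessed risk tier arose from how defendants were allocated, not from anything the disposition did; and assessed risk tier independently affects the outcome. The pooled gap is confounded — condition on assessed risk tier.
Adjusting over the population distribution of assessed risk tier: 0.476·(0.194−0.012) + 0.524·(0.613−0.545) = +0.122.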